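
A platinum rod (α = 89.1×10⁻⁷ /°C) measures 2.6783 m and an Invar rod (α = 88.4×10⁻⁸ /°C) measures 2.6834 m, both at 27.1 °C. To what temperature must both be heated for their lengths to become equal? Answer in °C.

L₁(1 + α₁ΔT) = L₂(1 + α₂ΔT) ⇒ ΔT = (L₂ − L₁)/(α₁L₁ − α₂L₂)
L₂ − L₁ = 2.6834 − 2.6783 = 5.10×10⁻³ m
α₁L₁ − α₂L₂ = 89.1×10⁻⁷×2.6783 − 88.4×10⁻⁸×2.6834 = 2.14915274×10⁻⁵ m/K
ΔT = 5.10×10⁻³ / 2.14915274×10⁻⁵ = 237.303 K
T = 27.1 + 237.303 = 264.403 °C

T = 264.4 °C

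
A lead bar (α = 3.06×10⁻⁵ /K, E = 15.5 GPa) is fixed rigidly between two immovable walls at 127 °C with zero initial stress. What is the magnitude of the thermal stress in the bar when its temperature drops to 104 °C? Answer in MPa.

σ = 10.9 MPa

Fully constrained: the free strain ε = αΔT is blocked, so σ = Eε = EαΔT.
|ΔT| = 23 K
σ = 15.5×10⁹ × 3.06×10⁻⁵ × 23 = 1.09×10⁷ Pa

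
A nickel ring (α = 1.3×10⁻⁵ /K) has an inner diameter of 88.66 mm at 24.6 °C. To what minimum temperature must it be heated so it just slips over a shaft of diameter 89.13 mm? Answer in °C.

T = 432 °C

Required Δd = 89.13 − 88.66 = 0.47 mm
Δd = αd₀ΔT ⇒ ΔT = Δd/(αd₀) = 0.47 / (1.3×10⁻⁵ × 88.66) = 407.78 K
T_min = 24.6 + 407.78 = 432.38 °C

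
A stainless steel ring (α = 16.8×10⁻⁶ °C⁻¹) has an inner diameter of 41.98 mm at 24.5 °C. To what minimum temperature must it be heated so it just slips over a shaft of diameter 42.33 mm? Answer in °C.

Required Δd = 42.33 − 41.98 = 0.35 mm
Δd = αd₀ΔT ⇒ ΔT = Δd/(αd₀) = 0.35 / (16.8×10⁻⁶ × 41.98) = 496.27 K
T_min = 24.5 + 496.27 = 520.77 °C

T = 521 °C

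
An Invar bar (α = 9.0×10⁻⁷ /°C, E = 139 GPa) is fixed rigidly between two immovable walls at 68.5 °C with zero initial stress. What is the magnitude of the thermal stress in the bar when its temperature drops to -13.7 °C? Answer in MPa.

Fully constrained: the free strain ε = αΔT is blocked, so σ = Eε = EαΔT.
|ΔT| = 82.2 K
σ = 139×10⁹ × 9.0×10⁻⁷ × 82.2 = 1.03×10⁷ Pa

σ = 10.3 MPa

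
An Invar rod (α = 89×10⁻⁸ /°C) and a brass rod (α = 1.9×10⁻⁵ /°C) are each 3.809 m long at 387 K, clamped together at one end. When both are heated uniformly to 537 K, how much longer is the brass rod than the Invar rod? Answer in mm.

10.3 mm

ΔT = 150 K
Invar: ΔL = 89×10⁻⁸ × 3.809 m × 150 = 5.0850×10⁻⁴ m = 0.50850 mm
brass: ΔL = 1.9×10⁻⁵ × 3.809 m × 150 = 1.0856×10⁻² m = 10.856 mm
difference = 10.856 − 0.50850 = 10.3475 mm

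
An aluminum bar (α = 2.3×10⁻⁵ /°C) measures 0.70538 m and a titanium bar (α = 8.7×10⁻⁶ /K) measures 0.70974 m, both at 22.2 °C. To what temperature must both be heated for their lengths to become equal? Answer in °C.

T = 456.1 °C

Equal length when α₁L₁ΔT − α₂L₂ΔT = L₂ − L₁ = 4.36×10⁻³ m
α₁L₁ = 1.622374×10⁻⁵, α₂L₂ = 6.174738×10⁻⁶ → Δ(αL) = 1.0049002×10⁻⁵ m/K
ΔT = 4.36×10⁻³ / 1.0049002×10⁻⁵ = 433.874 K, so T = 22.2 + 433.874 = 456.074 °C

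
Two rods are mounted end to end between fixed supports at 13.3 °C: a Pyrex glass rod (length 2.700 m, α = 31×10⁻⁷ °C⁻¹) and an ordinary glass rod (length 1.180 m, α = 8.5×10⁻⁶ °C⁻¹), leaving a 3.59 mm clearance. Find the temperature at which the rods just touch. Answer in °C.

Gap closes when ΔL₁ + ΔL₂ = 3.59 mm = 3.59×10⁻³ m
(α₁L₁ + α₂L₂)ΔT = g
α₁L₁ + α₂L₂ = 31×10⁻⁷×2.700 + 8.5×10⁻⁶×1.180 = 1.84×10⁻⁵ m/K
ΔT = 3.59×10⁻³ / 1.84×10⁻⁵ = 195.11 K
T = 13.3 + 195.11 = 208.41 °C

T = 208 °C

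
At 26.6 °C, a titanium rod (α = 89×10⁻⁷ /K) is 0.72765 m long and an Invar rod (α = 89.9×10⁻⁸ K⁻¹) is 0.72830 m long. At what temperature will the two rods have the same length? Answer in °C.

T = 138.3 °C

Equal length when α₁L₁ΔT − α₂L₂ΔT = L₂ − L₁ = 6.50×10⁻⁴ m
α₁L₁ = 6.476085×10⁻⁶, α₂L₂ = 6.547417×10⁻⁷ → Δ(αL) = 5.8213433×10⁻⁶ m/K
ΔT = 6.50×10⁻⁴ / 5.8213433×10⁻⁶ = 111.658 K, so T = 26.6 + 111.658 = 138.258 °C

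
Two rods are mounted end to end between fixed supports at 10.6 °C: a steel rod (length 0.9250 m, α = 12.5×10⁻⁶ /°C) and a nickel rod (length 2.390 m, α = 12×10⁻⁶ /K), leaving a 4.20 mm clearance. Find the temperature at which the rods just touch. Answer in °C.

Gap closes when ΔL₁ + ΔL₂ = 4.20 mm = 4.20×10⁻³ m
(α₁L₁ + α₂L₂)ΔT = g
α₁L₁ + α₂L₂ = 12.5×10⁻⁶×0.9250 + 12×10⁻⁶×2.390 = 4.02425×10⁻⁵ m/K
ΔT = 4.20×10⁻³ / 4.02425×10⁻⁵ = 104.37 K
T = 10.6 + 104.37 = 114.97 °C

T = 115 °C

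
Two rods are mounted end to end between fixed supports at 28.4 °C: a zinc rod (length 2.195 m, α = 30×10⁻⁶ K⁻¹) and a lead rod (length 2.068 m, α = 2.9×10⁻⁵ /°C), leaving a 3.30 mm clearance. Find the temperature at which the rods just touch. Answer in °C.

T = 54.6 °C

Gap closes when ΔL₁ + ΔL₂ = 3.30 mm = 3.30×10⁻³ m
(α₁L₁ + α₂L₂)ΔT = g
α₁L₁ + α₂L₂ = 30×10⁻⁶×2.195 + 2.9×10⁻⁵×2.068 = 1.25822×10⁻⁴ m/K
ΔT = 3.30×10⁻³ / 1.25822×10⁻⁴ = 26.228 K
T = 28.4 + 26.228 = 54.628 °C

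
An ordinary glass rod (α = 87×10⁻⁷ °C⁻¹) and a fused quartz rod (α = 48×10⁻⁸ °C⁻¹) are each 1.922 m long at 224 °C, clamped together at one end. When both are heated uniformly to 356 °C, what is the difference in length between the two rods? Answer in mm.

ΔT = 132 K
ordinary glass: ΔL = 87×10⁻⁷ × 1.922 m × 132 = 2.2072×10⁻³ m = 2.2072 mm
fused quartz: ΔL = 48×10⁻⁸ × 1.922 m × 132 = 1.2178×10⁻⁴ m = 0.12178 mm
difference = 2.2072 − 0.12178 = 2.08542 mm

2.09 mm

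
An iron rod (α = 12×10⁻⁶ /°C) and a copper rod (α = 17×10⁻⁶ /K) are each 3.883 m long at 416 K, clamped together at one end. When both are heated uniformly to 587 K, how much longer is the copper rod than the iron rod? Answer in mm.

3.32 mm

ΔT = 171 K
iron: ΔL = 12×10⁻⁶ × 3.883 m × 171 = 7.9679×10⁻³ m = 7.9679 mm
copper: ΔL = 17×10⁻⁶ × 3.883 m × 171 = 1.1288×10⁻² m = 11.288 mm
difference = 11.288 − 7.9679 = 3.3201 mm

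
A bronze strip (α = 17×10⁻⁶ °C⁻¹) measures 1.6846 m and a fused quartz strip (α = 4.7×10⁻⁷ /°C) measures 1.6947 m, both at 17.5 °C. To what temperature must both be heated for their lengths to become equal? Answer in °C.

T = 380.3 °C

Equal length when α₁L₁ΔT − α₂L₂ΔT = L₂ − L₁ = 1.01×10⁻² m
α₁L₁ = 2.86382×10⁻⁵, α₂L₂ = 7.96509×10⁻⁷ → Δ(αL) = 2.7841691×10⁻⁵ m/K
ΔT = 1.01×10⁻² / 2.7841691×10⁻⁵ = 362.765 K, so T = 17.5 + 362.765 = 380.265 °C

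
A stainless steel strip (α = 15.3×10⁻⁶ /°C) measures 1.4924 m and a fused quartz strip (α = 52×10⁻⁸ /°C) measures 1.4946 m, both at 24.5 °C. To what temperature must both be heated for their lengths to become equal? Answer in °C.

T = 124.2 °C

L₁(1 + α₁ΔT) = L₂(1 + α₂ΔT) ⇒ ΔT = (L₂ − L₁)/(α₁L₁ − α₂L₂)
L₂ − L₁ = 1.4946 − 1.4924 = 2.20×10⁻³ m
α₁L₁ − α₂L₂ = 15.3×10⁻⁶×1.4924 − 52×10⁻⁸×1.4946 = 2.2056528×10⁻⁵ m/K
ΔT = 2.20×10⁻³ / 2.2056528×10⁻⁵ = 99.744 K
T = 24.5 + 99.744 = 124.244 °C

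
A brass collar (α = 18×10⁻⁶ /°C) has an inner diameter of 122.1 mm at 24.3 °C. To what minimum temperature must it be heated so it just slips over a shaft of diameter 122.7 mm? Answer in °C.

T = 297 °C

Required Δd = 122.7 − 122.1 = 0.6 mm
Δd = αd₀ΔT ⇒ ΔT = Δd/(αd₀) = 0.6 / (18×10⁻⁶ × 122.1) = 273.00 K
T_min = 24.3 + 273.00 = 297.30 °C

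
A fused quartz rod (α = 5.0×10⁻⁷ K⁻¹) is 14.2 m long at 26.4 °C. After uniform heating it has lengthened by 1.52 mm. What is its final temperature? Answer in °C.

ΔL = αL₀ΔT ⇒ ΔT = ΔL / (αL₀)
ΔT = 1.52×10⁻³ m / (5.0×10⁻⁷ × 14.2 m) = 214.08 K
T = 26.4 + 214.08 = 240.48 °C

T = 240 °C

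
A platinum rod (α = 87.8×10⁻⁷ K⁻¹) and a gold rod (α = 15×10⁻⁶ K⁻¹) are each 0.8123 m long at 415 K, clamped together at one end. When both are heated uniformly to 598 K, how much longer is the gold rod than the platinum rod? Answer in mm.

0.925 mm

ΔT = 183 K
platinum: ΔL = 87.8×10⁻⁷ × 0.8123 m × 183 = 1.3052×10⁻³ m = 1.3052 mm
gold: ΔL = 15×10⁻⁶ × 0.8123 m × 183 = 2.2298×10⁻³ m = 2.2298 mm
difference = 2.2298 − 1.3052 = 0.9246 mm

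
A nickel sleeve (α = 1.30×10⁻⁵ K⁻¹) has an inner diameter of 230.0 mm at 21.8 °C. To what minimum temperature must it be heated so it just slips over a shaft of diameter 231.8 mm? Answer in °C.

T = 624 °C

Required Δd = 231.8 − 230.0 = 1.8 mm
Δd = αd₀ΔT ⇒ ΔT = Δd/(αd₀) = 1.8 / (1.30×10⁻⁵ × 230.0) = 602.01 K
T_min = 21.8 + 602.01 = 623.81 °C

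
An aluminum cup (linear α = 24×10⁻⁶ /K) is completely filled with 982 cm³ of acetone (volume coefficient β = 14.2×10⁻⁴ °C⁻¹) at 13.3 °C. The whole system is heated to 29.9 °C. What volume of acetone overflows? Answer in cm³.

The cup also expands: β_container ≈ 3α = 7.2×10⁻⁵ /K
Net overflow = V₀(β_liq − 3α_cont)ΔT
β − 3α = 1.42×10⁻³ − 7.2×10⁻⁵ = 1.348×10⁻³ /K; ΔT = 16.6 K
ΔV = 982 × 1.348×10⁻³ × 16.6 = 22.0 cm³

22.0 cm³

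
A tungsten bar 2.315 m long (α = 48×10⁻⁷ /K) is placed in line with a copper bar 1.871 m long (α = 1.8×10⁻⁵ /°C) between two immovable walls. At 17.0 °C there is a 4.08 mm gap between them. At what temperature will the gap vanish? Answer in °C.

Gap closes when ΔL₁ + ΔL₂ = 4.08 mm = 4.08×10⁻³ m
(α₁L₁ + α₂L₂)ΔT = g
α₁L₁ + α₂L₂ = 48×10⁻⁷×2.315 + 1.8×10⁻⁵×1.871 = 4.479×10⁻⁵ m/K
ΔT = 4.08×10⁻³ / 4.479×10⁻⁵ = 91.09 K
T = 17.0 + 91.09 = 108.09 °C

T = 108 °C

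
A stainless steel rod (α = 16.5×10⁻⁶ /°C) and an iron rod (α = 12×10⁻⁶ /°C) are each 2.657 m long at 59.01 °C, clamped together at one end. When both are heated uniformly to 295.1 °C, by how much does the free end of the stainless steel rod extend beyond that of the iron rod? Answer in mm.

2.82 mm

ΔT = 236.09 K
stainless steel: ΔL = 16.5×10⁻⁶ × 2.657 m × 236.09 = 1.0350×10⁻² m = 10.350 mm
iron: ΔL = 12×10⁻⁶ × 2.657 m × 236.09 = 7.5275×10⁻³ m = 7.5275 mm
difference = 10.350 − 7.5275 = 2.8225 mm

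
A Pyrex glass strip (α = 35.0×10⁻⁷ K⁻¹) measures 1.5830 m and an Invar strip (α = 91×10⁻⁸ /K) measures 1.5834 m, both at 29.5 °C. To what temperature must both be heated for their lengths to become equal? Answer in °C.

Equal length when α₁L₁ΔT − α₂L₂ΔT = L₂ − L₁ = 4.00×10⁻⁴ m
α₁L₁ = 5.5405×10⁻⁶, α₂L₂ = 1.440894×10⁻⁶ → Δ(αL) = 4.099606×10⁻⁶ m/K
ΔT = 4.00×10⁻⁴ / 4.099606×10⁻⁶ = 97.570 K, so T = 29.5 + 97.570 = 127.070 °C

T = 127.1 °C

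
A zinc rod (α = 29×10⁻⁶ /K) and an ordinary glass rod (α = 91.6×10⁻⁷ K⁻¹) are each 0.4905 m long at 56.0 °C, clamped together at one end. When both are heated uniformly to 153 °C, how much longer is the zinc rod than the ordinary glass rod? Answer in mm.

0.944 mm

ΔT = 97.0 K
zinc: ΔL = 29×10⁻⁶ × 0.4905 m × 97.0 = 1.3798×10⁻³ m = 1.3798 mm
ordinary glass: ΔL = 91.6×10⁻⁷ × 0.4905 m × 97.0 = 4.3582×10⁻⁴ m = 0.43582 mm
difference = 1.3798 − 0.43582 = 0.94398 mm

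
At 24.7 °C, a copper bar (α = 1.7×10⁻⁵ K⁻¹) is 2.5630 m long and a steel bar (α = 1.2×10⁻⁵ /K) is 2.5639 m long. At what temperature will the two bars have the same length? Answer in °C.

T = 94.99 °C

L₁(1 + α₁ΔT) = L₂(1 + α₂ΔT) ⇒ ΔT = (L₂ − L₁)/(α₁L₁ − α₂L₂)
L₂ − L₁ = 2.5639 − 2.5630 = 9.00×10⁻⁴ m
α₁L₁ − α₂L₂ = 1.7×10⁻⁵×2.5630 − 1.2×10⁻⁵×2.5639 = 1.28042×10⁻⁵ m/K
ΔT = 9.00×10⁻⁴ / 1.28042×10⁻⁵ = 70.2894 K
T = 24.7 + 70.2894 = 94.9894 °C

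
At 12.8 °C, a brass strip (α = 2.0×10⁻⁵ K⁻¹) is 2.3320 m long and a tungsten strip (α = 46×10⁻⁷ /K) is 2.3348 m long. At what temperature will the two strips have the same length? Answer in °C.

Equal length when α₁L₁ΔT − α₂L₂ΔT = L₂ − L₁ = 2.80×10⁻³ m
α₁L₁ = 4.664×10⁻⁵, α₂L₂ = 1.074008×10⁻⁵ → Δ(αL) = 3.589992×10⁻⁵ m/K
ΔT = 2.80×10⁻³ / 3.589992×10⁻⁵ = 77.9946 K, so T = 12.8 + 77.9946 = 90.7946 °C

T = 90.79 °C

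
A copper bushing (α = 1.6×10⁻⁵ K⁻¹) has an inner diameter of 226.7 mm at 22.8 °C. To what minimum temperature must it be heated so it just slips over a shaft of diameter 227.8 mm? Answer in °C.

T = 326 °C

Required Δd = 227.8 − 226.7 = 1.1 mm
Δd = αd₀ΔT ⇒ ΔT = Δd/(αd₀) = 1.1 / (1.6×10⁻⁵ × 226.7) = 303.26 K
T_min = 22.8 + 303.26 = 326.06 °C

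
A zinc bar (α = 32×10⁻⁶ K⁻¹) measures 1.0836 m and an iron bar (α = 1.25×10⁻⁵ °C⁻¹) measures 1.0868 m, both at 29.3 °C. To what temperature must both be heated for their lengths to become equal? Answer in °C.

L₁(1 + α₁ΔT) = L₂(1 + α₂ΔT) ⇒ ΔT = (L₂ − L₁)/(α₁L₁ − α₂L₂)
L₂ − L₁ = 1.0868 − 1.0836 = 3.20×10⁻³ m
α₁L₁ − α₂L₂ = 32×10⁻⁶×1.0836 − 1.25×10⁻⁵×1.0868 = 2.10902×10⁻⁵ m/K
ΔT = 3.20×10⁻³ / 2.10902×10⁻⁵ = 151.729 K
T = 29.3 + 151.729 = 181.029 °C

T = 181.0 °C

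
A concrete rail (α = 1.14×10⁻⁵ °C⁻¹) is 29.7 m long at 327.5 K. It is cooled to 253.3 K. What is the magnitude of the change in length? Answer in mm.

ΔL = 25.1 mm

|ΔT| = |253.3 − 327.5| = 74.2 K
ΔL = αL₀ΔT = (1.14×10⁻⁵)(29.7)(74.2) = 2.51×10⁻² m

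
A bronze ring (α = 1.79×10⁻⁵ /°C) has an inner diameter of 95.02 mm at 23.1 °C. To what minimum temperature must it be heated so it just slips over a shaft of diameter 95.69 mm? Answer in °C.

T = 417 °C

Required Δd = 95.69 − 95.02 = 0.67 mm
Δd = αd₀ΔT ⇒ ΔT = Δd/(αd₀) = 0.67 / (1.79×10⁻⁵ × 95.02) = 393.92 K
T_min = 23.1 + 393.92 = 417.02 °C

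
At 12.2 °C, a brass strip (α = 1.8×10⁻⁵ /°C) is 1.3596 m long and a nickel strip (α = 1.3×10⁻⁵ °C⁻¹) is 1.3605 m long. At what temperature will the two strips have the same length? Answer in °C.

Equal length when α₁L₁ΔT − α₂L₂ΔT = L₂ − L₁ = 9.00×10⁻⁴ m
α₁L₁ = 2.44728×10⁻⁵, α₂L₂ = 1.76865×10⁻⁵ → Δ(αL) = 6.7863×10⁻⁶ m/K
ΔT = 9.00×10⁻⁴ / 6.7863×10⁻⁶ = 132.620 K, so T = 12.2 + 132.620 = 144.820 °C

T = 144.8 °C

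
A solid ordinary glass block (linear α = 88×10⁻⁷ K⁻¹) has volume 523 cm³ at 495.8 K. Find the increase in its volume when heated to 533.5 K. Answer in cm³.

ΔV = 0.521 cm³

Isotropic solid: β ≈ 3α = 2.6×10⁻⁵ /K; ΔT = 37.7 K
ΔV = 3αV₀ΔT = 3(88×10⁻⁷)(523)(37.7) = 0.521 cm³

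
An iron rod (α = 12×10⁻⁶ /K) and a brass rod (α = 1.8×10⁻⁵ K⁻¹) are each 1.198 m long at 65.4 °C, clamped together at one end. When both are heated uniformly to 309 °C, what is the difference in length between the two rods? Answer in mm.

1.75 mm

ΔT = 243.6 K
iron: ΔL = 12×10⁻⁶ × 1.198 m × 243.6 = 3.5020×10⁻³ m = 3.5020 mm
brass: ΔL = 1.8×10⁻⁵ × 1.198 m × 243.6 = 5.2530×10⁻³ m = 5.2530 mm
difference = 5.2530 − 3.5020 = 1.751 mm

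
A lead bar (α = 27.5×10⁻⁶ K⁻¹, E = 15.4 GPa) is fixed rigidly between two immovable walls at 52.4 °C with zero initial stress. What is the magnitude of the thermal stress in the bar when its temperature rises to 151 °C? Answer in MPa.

σ = 41.8 MPa

Fully constrained: the free strain ε = αΔT is blocked, so σ = Eε = EαΔT.
|ΔT| = 98.6 K
σ = 15.4×10⁹ × 27.5×10⁻⁶ × 98.6 = 4.18×10⁷ Pa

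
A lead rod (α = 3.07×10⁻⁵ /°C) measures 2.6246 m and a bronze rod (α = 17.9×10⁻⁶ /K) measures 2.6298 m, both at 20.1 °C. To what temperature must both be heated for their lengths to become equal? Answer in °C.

Equal length when α₁L₁ΔT − α₂L₂ΔT = L₂ − L₁ = 5.20×10⁻³ m
α₁L₁ = 8.057522×10⁻⁵, α₂L₂ = 4.707342×10⁻⁵ → Δ(αL) = 3.35018×10⁻⁵ m/K
ΔT = 5.20×10⁻³ / 3.35018×10⁻⁵ = 155.216 K, so T = 20.1 + 155.216 = 175.316 °C

T = 175.3 °C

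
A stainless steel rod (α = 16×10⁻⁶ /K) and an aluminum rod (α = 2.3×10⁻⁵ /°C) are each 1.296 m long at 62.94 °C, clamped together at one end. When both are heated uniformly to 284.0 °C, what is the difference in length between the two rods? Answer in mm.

ΔT = 221.06 K
stainless steel: ΔL = 16×10⁻⁶ × 1.296 m × 221.06 = 4.5839×10⁻³ m = 4.5839 mm
aluminum: ΔL = 2.3×10⁻⁵ × 1.296 m × 221.06 = 6.5894×10⁻³ m = 6.5894 mm
difference = 6.5894 − 4.5839 = 2.0055 mm

2.01 mm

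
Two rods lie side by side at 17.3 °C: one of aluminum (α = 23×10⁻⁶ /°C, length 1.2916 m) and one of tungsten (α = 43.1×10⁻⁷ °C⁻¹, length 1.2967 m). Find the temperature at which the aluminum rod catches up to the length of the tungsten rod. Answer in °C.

Equal length when α₁L₁ΔT − α₂L₂ΔT = L₂ − L₁ = 5.10×10⁻³ m
α₁L₁ = 2.97068×10⁻⁵, α₂L₂ = 5.588777×10⁻⁶ → Δ(αL) = 2.4118023×10⁻⁵ m/K
ΔT = 5.10×10⁻³ / 2.4118023×10⁻⁵ = 211.460 K, so T = 17.3 + 211.460 = 228.760 °C

T = 228.8 °C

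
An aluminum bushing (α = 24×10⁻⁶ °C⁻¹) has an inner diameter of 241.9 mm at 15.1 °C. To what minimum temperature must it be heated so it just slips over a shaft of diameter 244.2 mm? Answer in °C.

Required Δd = 244.2 − 241.9 = 2.3 mm
Δd = αd₀ΔT ⇒ ΔT = Δd/(αd₀) = 2.3 / (24×10⁻⁶ × 241.9) = 396.17 K
T_min = 15.1 + 396.17 = 411.27 °C

T = 411 °C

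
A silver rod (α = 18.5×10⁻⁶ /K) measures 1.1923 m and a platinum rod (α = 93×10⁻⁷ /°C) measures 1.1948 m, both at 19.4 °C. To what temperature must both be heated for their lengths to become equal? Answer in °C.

T = 247.8 °C

Equal length when α₁L₁ΔT − α₂L₂ΔT = L₂ − L₁ = 2.50×10⁻³ m
α₁L₁ = 2.205755×10⁻⁵, α₂L₂ = 1.111164×10⁻⁵ → Δ(αL) = 1.094591×10⁻⁵ m/K
ΔT = 2.50×10⁻³ / 1.094591×10⁻⁵ = 228.396 K, so T = 19.4 + 228.396 = 247.796 °C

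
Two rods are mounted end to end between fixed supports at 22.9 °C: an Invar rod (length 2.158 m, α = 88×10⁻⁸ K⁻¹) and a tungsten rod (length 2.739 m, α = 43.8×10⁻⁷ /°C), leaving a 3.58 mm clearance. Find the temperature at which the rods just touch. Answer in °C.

α₁L₁ = 1.89904×10⁻⁶ m/K, α₂L₂ = 1.199682×10⁻⁵ m/K → total 1.389586×10⁻⁵ m/K
ΔT = g/(α₁L₁+α₂L₂) = 3.58×10⁻³ / 1.389586×10⁻⁵ = 257.63 K
T = 22.9 + 257.63 = 280.53 °C

T = 281 °C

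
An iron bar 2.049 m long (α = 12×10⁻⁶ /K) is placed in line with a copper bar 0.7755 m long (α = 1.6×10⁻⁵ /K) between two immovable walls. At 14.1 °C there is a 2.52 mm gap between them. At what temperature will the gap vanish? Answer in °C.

T = 82.2 °C

Gap closes when ΔL₁ + ΔL₂ = 2.52 mm = 2.52×10⁻³ m
(α₁L₁ + α₂L₂)ΔT = g
α₁L₁ + α₂L₂ = 12×10⁻⁶×2.049 + 1.6×10⁻⁵×0.7755 = 3.6996×10⁻⁵ m/K
ΔT = 2.52×10⁻³ / 3.6996×10⁻⁵ = 68.115 K
T = 14.1 + 68.115 = 82.215 °C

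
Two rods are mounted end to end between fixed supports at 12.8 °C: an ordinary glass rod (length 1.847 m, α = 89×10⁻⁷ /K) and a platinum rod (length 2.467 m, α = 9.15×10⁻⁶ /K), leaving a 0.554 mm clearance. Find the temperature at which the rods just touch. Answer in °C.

α₁L₁ = 1.64383×10⁻⁵ m/K, α₂L₂ = 2.257305×10⁻⁵ m/K → total 3.901135×10⁻⁵ m/K
ΔT = g/(α₁L₁+α₂L₂) = 5.54×10⁻⁴ / 3.901135×10⁻⁵ = 14.201 K
T = 12.8 + 14.201 = 27.001 °C

T = 27.0 °C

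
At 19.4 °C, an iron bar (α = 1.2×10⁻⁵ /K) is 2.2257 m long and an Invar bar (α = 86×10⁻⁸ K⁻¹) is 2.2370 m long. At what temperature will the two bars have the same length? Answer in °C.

T = 475.3 °C

L₁(1 + α₁ΔT) = L₂(1 + α₂ΔT) ⇒ ΔT = (L₂ − L₁)/(α₁L₁ − α₂L₂)
L₂ − L₁ = 2.2370 − 2.2257 = 1.13×10⁻² m
α₁L₁ − α₂L₂ = 1.2×10⁻⁵×2.2257 − 86×10⁻⁸×2.2370 = 2.478458×10⁻⁵ m/K
ΔT = 1.13×10⁻² / 2.478458×10⁻⁵ = 455.929 K
T = 19.4 + 455.929 = 475.329 °C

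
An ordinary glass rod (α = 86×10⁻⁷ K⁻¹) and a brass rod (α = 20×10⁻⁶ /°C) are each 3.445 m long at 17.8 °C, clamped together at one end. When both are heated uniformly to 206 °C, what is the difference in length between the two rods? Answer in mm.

7.39 mm

ΔT = 188.2 K
ordinary glass: ΔL = 86×10⁻⁷ × 3.445 m × 188.2 = 5.5758×10⁻³ m = 5.5758 mm
brass: ΔL = 20×10⁻⁶ × 3.445 m × 188.2 = 1.2967×10⁻² m = 12.967 mm
difference = 12.967 − 5.5758 = 7.3912 mm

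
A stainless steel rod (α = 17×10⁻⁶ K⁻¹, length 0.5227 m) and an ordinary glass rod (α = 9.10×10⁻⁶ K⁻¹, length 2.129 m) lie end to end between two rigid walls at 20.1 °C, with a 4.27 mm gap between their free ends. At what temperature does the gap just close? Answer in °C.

T = 171 °C

α₁L₁ = 8.8859×10⁻⁶ m/K, α₂L₂ = 1.93739×10⁻⁵ m/K → total 2.82598×10⁻⁵ m/K
ΔT = g/(α₁L₁+α₂L₂) = 4.27×10⁻³ / 2.82598×10⁻⁵ = 151.10 K
T = 20.1 + 151.10 = 171.20 °C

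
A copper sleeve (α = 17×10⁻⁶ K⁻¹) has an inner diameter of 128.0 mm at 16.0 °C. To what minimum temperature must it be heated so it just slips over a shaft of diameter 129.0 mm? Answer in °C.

Required Δd = 129.0 − 128.0 = 1.0 mm
Δd = αd₀ΔT ⇒ ΔT = Δd/(αd₀) = 1.0 / (17×10⁻⁶ × 128.0) = 459.56 K
T_min = 16.0 + 459.56 = 475.56 °C

T = 476 °C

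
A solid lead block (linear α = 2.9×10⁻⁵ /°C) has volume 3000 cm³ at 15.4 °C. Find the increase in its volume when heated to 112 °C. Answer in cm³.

ΔV = 25.2 cm³

Isotropic solid: β ≈ 3α = 8.7×10⁻⁵ /K; ΔT = 96.6 K
ΔV = 3αV₀ΔT = 3(2.9×10⁻⁵)(3000)(96.6) = 25.2 cm³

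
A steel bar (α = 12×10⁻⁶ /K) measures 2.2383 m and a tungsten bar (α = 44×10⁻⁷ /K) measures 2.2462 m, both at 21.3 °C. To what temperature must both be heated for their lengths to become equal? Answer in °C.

T = 486.7 °C

L₁(1 + α₁ΔT) = L₂(1 + α₂ΔT) ⇒ ΔT = (L₂ − L₁)/(α₁L₁ − α₂L₂)
L₂ − L₁ = 2.2462 − 2.2383 = 7.90×10⁻³ m
α₁L₁ − α₂L₂ = 12×10⁻⁶×2.2383 − 44×10⁻⁷×2.2462 = 1.697632×10⁻⁵ m/K
ΔT = 7.90×10⁻³ / 1.697632×10⁻⁵ = 465.354 K
T = 21.3 + 465.354 = 486.654 °C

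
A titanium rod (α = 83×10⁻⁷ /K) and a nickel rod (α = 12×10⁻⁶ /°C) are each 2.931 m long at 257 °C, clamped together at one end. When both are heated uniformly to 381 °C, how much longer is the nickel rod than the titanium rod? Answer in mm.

1.34 mm

ΔT = 124 K
titanium: ΔL = 83×10⁻⁷ × 2.931 m × 124 = 3.0166×10⁻³ m = 3.0166 mm
nickel: ΔL = 12×10⁻⁶ × 2.931 m × 124 = 4.3613×10⁻³ m = 4.3613 mm
difference = 4.3613 − 3.0166 = 1.3447 mm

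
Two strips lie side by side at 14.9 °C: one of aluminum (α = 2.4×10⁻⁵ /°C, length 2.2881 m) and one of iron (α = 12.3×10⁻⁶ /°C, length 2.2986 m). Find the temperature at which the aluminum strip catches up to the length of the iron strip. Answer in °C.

T = 409.0 °C

Equal length when α₁L₁ΔT − α₂L₂ΔT = L₂ − L₁ = 1.05×10⁻² m
α₁L₁ = 5.49144×10⁻⁵, α₂L₂ = 2.827278×10⁻⁵ → Δ(αL) = 2.664162×10⁻⁵ m/K
ΔT = 1.05×10⁻² / 2.664162×10⁻⁵ = 394.120 K, so T = 14.9 + 394.120 = 409.020 °C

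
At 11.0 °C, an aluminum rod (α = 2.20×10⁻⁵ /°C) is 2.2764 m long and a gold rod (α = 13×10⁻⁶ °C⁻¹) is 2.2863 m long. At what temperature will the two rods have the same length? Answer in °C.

L₁(1 + α₁ΔT) = L₂(1 + α₂ΔT) ⇒ ΔT = (L₂ − L₁)/(α₁L₁ − α₂L₂)
L₂ − L₁ = 2.2863 − 2.2764 = 9.90×10⁻³ m
α₁L₁ − α₂L₂ = 2.20×10⁻⁵×2.2764 − 13×10⁻⁶×2.2863 = 2.03589×10⁻⁵ m/K
ΔT = 9.90×10⁻³ / 2.03589×10⁻⁵ = 486.274 K
T = 11.0 + 486.274 = 497.274 °C

T = 497.3 °C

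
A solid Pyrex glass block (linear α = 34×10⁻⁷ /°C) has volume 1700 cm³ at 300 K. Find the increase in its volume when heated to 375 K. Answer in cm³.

ΔV = 1.30 cm³

Isotropic solid: β ≈ 3α = 1.0×10⁻⁵ /K; ΔT = 75 K
ΔV = 3αV₀ΔT = 3(34×10⁻⁷)(1700)(75) = 1.30 cm³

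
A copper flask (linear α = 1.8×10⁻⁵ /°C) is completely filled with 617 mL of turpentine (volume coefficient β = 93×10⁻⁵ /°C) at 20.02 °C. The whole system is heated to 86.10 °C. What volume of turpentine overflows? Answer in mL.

35.7 mL

The flask also expands: β_container ≈ 3α = 5.4×10⁻⁵ /K
Net overflow = V₀(β_liq − 3α_cont)ΔT
β − 3α = 9.30×10⁻⁴ − 5.4×10⁻⁵ = 8.76×10⁻⁴ /K; ΔT = 66.08 K
ΔV = 617 × 8.76×10⁻⁴ × 66.08 = 35.7 mL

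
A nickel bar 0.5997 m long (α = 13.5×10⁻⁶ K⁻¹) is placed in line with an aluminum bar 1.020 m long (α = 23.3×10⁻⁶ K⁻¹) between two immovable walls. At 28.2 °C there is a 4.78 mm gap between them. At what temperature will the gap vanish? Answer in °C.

α₁L₁ = 8.09595×10⁻⁶ m/K, α₂L₂ = 2.3766×10⁻⁵ m/K → total 3.186195×10⁻⁵ m/K
ΔT = g/(α₁L₁+α₂L₂) = 4.78×10⁻³ / 3.186195×10⁻⁵ = 150.02 K
T = 28.2 + 150.02 = 178.22 °C

T = 178 °C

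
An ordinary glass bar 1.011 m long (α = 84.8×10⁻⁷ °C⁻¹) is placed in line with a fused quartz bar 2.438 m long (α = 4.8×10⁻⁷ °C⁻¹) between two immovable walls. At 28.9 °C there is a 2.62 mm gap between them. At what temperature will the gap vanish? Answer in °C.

Gap closes when ΔL₁ + ΔL₂ = 2.62 mm = 2.62×10⁻³ m
(α₁L₁ + α₂L₂)ΔT = g
α₁L₁ + α₂L₂ = 84.8×10⁻⁷×1.011 + 4.8×10⁻⁷×2.438 = 9.74352×10⁻⁶ m/K
ΔT = 2.62×10⁻³ / 9.74352×10⁻⁶ = 268.90 K
T = 28.9 + 268.90 = 297.80 °C

T = 298 °C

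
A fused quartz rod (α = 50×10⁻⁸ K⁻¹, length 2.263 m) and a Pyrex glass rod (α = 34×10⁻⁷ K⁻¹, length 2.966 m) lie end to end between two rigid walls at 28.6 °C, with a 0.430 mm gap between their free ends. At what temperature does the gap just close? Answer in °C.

T = 66.9 °C

Gap closes when ΔL₁ + ΔL₂ = 0.430 mm = 4.30×10⁻⁴ m
(α₁L₁ + α₂L₂)ΔT = g
α₁L₁ + α₂L₂ = 50×10⁻⁸×2.263 + 34×10⁻⁷×2.966 = 1.12159×10⁻⁵ m/K
ΔT = 4.30×10⁻⁴ / 1.12159×10⁻⁵ = 38.338 K
T = 28.6 + 38.338 = 66.938 °C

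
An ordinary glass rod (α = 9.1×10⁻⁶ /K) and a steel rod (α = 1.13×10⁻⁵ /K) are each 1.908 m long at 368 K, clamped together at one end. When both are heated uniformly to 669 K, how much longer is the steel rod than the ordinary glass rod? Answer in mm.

1.26 mm

ΔT = 301 K
ordinary glass: ΔL = 9.1×10⁻⁶ × 1.908 m × 301 = 5.2262×10⁻³ m = 5.2262 mm
steel: ΔL = 1.13×10⁻⁵ × 1.908 m × 301 = 6.4897×10⁻³ m = 6.4897 mm
difference = 6.4897 − 5.2262 = 1.2635 mm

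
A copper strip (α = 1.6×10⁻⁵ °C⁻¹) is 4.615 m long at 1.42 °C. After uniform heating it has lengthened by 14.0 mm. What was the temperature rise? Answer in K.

ΔL = αL₀ΔT ⇒ ΔT = ΔL / (αL₀)
ΔT = 14.0×10⁻³ m / (1.6×10⁻⁵ × 4.615 m) = 189.60 K

ΔT = 190 K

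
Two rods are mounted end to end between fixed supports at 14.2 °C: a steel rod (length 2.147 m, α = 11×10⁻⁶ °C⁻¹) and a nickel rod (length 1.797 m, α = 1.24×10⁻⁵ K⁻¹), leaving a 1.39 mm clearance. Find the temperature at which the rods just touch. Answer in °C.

α₁L₁ = 2.3617×10⁻⁵ m/K, α₂L₂ = 2.22828×10⁻⁵ m/K → total 4.58998×10⁻⁵ m/K
ΔT = g/(α₁L₁+α₂L₂) = 1.39×10⁻³ / 4.58998×10⁻⁵ = 30.283 K
T = 14.2 + 30.283 = 44.483 °C

T = 44.5 °C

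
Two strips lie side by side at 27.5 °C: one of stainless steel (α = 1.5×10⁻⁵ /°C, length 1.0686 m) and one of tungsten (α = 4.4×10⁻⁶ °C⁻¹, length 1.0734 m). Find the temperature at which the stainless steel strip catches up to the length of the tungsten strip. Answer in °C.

T = 452.1 °C

Equal length when α₁L₁ΔT − α₂L₂ΔT = L₂ − L₁ = 4.80×10⁻³ m
α₁L₁ = 1.6029×10⁻⁵, α₂L₂ = 4.72296×10⁻⁶ → Δ(αL) = 1.130604×10⁻⁵ m/K
ΔT = 4.80×10⁻³ / 1.130604×10⁻⁵ = 424.552 K, so T = 27.5 + 424.552 = 452.052 °C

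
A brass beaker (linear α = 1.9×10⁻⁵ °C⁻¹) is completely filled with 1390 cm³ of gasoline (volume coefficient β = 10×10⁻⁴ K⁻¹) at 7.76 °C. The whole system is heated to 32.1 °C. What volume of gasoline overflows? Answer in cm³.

31.9 cm³

The beaker also expands: β_container ≈ 3α = 5.7×10⁻⁵ /K
Net overflow = V₀(β_liq − 3α_cont)ΔT
β − 3α = 1.00×10⁻³ − 5.7×10⁻⁵ = 9.43×10⁻⁴ /K; ΔT = 24.34 K
ΔV = 1390 × 9.43×10⁻⁴ × 24.34 = 31.9 cm³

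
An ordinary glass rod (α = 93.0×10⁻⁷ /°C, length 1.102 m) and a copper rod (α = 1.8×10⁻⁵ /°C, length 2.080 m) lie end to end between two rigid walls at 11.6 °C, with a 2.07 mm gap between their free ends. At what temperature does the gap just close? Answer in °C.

T = 55.0 °C

Gap closes when ΔL₁ + ΔL₂ = 2.07 mm = 2.07×10⁻³ m
(α₁L₁ + α₂L₂)ΔT = g
α₁L₁ + α₂L₂ = 93.0×10⁻⁷×1.102 + 1.8×10⁻⁵×2.080 = 4.76886×10⁻⁵ m/K
ΔT = 2.07×10⁻³ / 4.76886×10⁻⁵ = 43.407 K
T = 11.6 + 43.407 = 55.007 °C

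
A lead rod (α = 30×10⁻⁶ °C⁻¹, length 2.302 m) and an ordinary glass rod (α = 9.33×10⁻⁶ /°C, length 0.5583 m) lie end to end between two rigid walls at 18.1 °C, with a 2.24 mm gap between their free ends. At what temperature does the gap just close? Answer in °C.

α₁L₁ = 6.906×10⁻⁵ m/K, α₂L₂ = 5.208939×10⁻⁶ m/K → total 7.4268939×10⁻⁵ m/K
ΔT = g/(α₁L₁+α₂L₂) = 2.24×10⁻³ / 7.4268939×10⁻⁵ = 30.161 K
T = 18.1 + 30.161 = 48.261 °C

T = 48.3 °C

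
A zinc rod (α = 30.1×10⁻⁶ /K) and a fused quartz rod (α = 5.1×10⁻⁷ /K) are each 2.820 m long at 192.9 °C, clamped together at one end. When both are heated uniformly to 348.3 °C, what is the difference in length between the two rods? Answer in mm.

13.0 mm

ΔT = 155.4 K
zinc: ΔL = 30.1×10⁻⁶ × 2.820 m × 155.4 = 1.3191×10⁻² m = 13.191 mm
fused quartz: ΔL = 5.1×10⁻⁷ × 2.820 m × 155.4 = 2.2350×10⁻⁴ m = 0.22350 mm
difference = 13.191 − 0.22350 = 12.9675 mm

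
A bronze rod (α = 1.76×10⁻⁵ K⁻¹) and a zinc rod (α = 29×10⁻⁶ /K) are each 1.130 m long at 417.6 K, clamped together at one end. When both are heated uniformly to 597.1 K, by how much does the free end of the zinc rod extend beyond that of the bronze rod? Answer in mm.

2.31 mm

ΔT = 179.5 K
bronze: ΔL = 1.76×10⁻⁵ × 1.130 m × 179.5 = 3.5699×10⁻³ m = 3.5699 mm
zinc: ΔL = 29×10⁻⁶ × 1.130 m × 179.5 = 5.8822×10⁻³ m = 5.8822 mm
difference = 5.8822 − 3.5699 = 2.3123 mm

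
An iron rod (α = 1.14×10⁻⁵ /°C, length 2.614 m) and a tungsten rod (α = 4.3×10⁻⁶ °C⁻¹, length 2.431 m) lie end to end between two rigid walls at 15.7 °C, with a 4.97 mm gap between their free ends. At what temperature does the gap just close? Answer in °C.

T = 139 °C

Gap closes when ΔL₁ + ΔL₂ = 4.97 mm = 4.97×10⁻³ m
(α₁L₁ + α₂L₂)ΔT = g
α₁L₁ + α₂L₂ = 1.14×10⁻⁵×2.614 + 4.3×10⁻⁶×2.431 = 4.02529×10⁻⁵ m/K
ΔT = 4.97×10⁻³ / 4.02529×10⁻⁵ = 123.47 K
T = 15.7 + 123.47 = 139.17 °C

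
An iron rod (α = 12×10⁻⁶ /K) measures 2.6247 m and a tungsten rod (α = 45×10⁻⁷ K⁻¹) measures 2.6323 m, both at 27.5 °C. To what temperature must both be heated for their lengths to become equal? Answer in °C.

T = 414.2 °C

Equal length when α₁L₁ΔT − α₂L₂ΔT = L₂ − L₁ = 7.60×10⁻³ m
α₁L₁ = 3.14964×10⁻⁵, α₂L₂ = 1.184535×10⁻⁵ → Δ(αL) = 1.965105×10⁻⁵ m/K
ΔT = 7.60×10⁻³ / 1.965105×10⁻⁵ = 386.748 K, so T = 27.5 + 386.748 = 414.248 °C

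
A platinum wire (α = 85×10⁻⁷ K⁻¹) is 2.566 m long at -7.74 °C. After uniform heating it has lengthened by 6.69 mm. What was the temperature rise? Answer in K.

ΔL = αL₀ΔT ⇒ ΔT = ΔL / (αL₀)
ΔT = 6.69×10⁻³ m / (85×10⁻⁷ × 2.566 m) = 306.73 K

ΔT = 307 K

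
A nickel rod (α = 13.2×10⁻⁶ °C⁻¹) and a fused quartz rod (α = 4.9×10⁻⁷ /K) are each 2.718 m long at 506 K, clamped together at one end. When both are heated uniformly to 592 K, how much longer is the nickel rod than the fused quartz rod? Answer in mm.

ΔT = 86 K
nickel: ΔL = 13.2×10⁻⁶ × 2.718 m × 86 = 3.0855×10⁻³ m = 3.0855 mm
fused quartz: ΔL = 4.9×10⁻⁷ × 2.718 m × 86 = 1.1454×10⁻⁴ m = 0.11454 mm
difference = 3.0855 − 0.11454 = 2.97096 mm

2.97 mm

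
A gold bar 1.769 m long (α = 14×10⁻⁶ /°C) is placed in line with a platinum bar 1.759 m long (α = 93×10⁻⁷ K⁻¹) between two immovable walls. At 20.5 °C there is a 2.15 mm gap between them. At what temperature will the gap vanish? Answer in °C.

T = 72.8 °C

α₁L₁ = 2.4766×10⁻⁵ m/K, α₂L₂ = 1.63587×10⁻⁵ m/K → total 4.11247×10⁻⁵ m/K
ΔT = g/(α₁L₁+α₂L₂) = 2.15×10⁻³ / 4.11247×10⁻⁵ = 52.280 K
T = 20.5 + 52.280 = 72.780 °C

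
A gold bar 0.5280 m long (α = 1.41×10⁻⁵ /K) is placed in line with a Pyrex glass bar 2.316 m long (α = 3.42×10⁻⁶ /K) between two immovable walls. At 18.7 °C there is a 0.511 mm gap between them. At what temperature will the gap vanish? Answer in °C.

α₁L₁ = 7.4448×10⁻⁶ m/K, α₂L₂ = 7.92072×10⁻⁶ m/K → total 1.536552×10⁻⁵ m/K
ΔT = g/(α₁L₁+α₂L₂) = 5.11×10⁻⁴ / 1.536552×10⁻⁵ = 33.256 K
T = 18.7 + 33.256 = 51.956 °C

T = 52.0 °C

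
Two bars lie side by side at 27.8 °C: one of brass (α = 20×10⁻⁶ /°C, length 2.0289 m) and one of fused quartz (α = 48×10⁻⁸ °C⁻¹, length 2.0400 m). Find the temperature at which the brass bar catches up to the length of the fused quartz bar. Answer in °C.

L₁(1 + α₁ΔT) = L₂(1 + α₂ΔT) ⇒ ΔT = (L₂ − L₁)/(α₁L₁ − α₂L₂)
L₂ − L₁ = 2.0400 − 2.0289 = 1.11×10⁻² m
α₁L₁ − α₂L₂ = 20×10⁻⁶×2.0289 − 48×10⁻⁸×2.0400 = 3.95988×10⁻⁵ m/K
ΔT = 1.11×10⁻² / 3.95988×10⁻⁵ = 280.312 K
T = 27.8 + 280.312 = 308.112 °C

T = 308.1 °C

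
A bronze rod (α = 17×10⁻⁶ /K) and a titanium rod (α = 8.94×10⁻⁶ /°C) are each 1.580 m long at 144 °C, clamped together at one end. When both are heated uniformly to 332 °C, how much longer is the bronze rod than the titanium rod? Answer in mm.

ΔT = 188 K
bronze: ΔL = 17×10⁻⁶ × 1.580 m × 188 = 5.0497×10⁻³ m = 5.0497 mm
titanium: ΔL = 8.94×10⁻⁶ × 1.580 m × 188 = 2.6555×10⁻³ m = 2.6555 mm
difference = 5.0497 − 2.6555 = 2.3942 mm

2.39 mm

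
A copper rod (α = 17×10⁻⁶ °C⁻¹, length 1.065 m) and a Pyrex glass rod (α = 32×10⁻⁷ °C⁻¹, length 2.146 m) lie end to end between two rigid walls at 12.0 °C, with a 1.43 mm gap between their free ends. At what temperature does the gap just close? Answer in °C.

T = 69.3 °C

α₁L₁ = 1.8105×10⁻⁵ m/K, α₂L₂ = 6.8672×10⁻⁶ m/K → total 2.49722×10⁻⁵ m/K
ΔT = g/(α₁L₁+α₂L₂) = 1.43×10⁻³ / 2.49722×10⁻⁵ = 57.264 K
T = 12.0 + 57.264 = 69.264 °C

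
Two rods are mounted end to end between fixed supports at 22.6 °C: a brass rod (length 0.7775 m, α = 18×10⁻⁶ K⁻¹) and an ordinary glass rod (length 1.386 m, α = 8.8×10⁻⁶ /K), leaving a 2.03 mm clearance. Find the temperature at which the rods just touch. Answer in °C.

Gap closes when ΔL₁ + ΔL₂ = 2.03 mm = 2.03×10⁻³ m
(α₁L₁ + α₂L₂)ΔT = g
α₁L₁ + α₂L₂ = 18×10⁻⁶×0.7775 + 8.8×10⁻⁶×1.386 = 2.61918×10⁻⁵ m/K
ΔT = 2.03×10⁻³ / 2.61918×10⁻⁵ = 77.51 K
T = 22.6 + 77.51 = 100.11 °C

T = 100 °C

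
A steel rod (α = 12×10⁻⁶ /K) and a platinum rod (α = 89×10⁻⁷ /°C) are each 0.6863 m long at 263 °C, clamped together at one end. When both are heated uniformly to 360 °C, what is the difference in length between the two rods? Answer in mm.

0.206 mm

ΔT = 97 K
steel: ΔL = 12×10⁻⁶ × 0.6863 m × 97 = 7.9885×10⁻⁴ m = 0.79885 mm
platinum: ΔL = 89×10⁻⁷ × 0.6863 m × 97 = 5.9248×10⁻⁴ m = 0.59248 mm
difference = 0.79885 − 0.59248 = 0.20637 mm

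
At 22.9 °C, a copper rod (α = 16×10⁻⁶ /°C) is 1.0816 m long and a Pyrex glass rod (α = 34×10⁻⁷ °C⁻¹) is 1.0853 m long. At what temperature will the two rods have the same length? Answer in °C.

T = 294.6 °C

L₁(1 + α₁ΔT) = L₂(1 + α₂ΔT) ⇒ ΔT = (L₂ − L₁)/(α₁L₁ − α₂L₂)
L₂ − L₁ = 1.0853 − 1.0816 = 3.70×10⁻³ m
α₁L₁ − α₂L₂ = 16×10⁻⁶×1.0816 − 34×10⁻⁷×1.0853 = 1.361558×10⁻⁵ m/K
ΔT = 3.70×10⁻³ / 1.361558×10⁻⁵ = 271.748 K
T = 22.9 + 271.748 = 294.648 °C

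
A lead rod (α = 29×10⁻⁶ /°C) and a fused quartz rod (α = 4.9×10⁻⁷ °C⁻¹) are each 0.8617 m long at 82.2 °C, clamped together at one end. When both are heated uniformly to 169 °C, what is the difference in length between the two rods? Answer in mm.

ΔT = 86.8 K
lead: ΔL = 29×10⁻⁶ × 0.8617 m × 86.8 = 2.1691×10⁻³ m = 2.1691 mm
fused quartz: ΔL = 4.9×10⁻⁷ × 0.8617 m × 86.8 = 3.6650×10⁻⁵ m = 0.036650 mm
difference = 2.1691 − 0.036650 = 2.13245 mm

2.13 mm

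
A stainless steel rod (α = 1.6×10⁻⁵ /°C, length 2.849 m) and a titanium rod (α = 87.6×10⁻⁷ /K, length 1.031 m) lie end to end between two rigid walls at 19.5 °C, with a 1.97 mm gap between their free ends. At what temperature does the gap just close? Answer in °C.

α₁L₁ = 4.5584×10⁻⁵ m/K, α₂L₂ = 9.03156×10⁻⁶ m/K → total 5.461556×10⁻⁵ m/K
ΔT = g/(α₁L₁+α₂L₂) = 1.97×10⁻³ / 5.461556×10⁻⁵ = 36.070 K
T = 19.5 + 36.070 = 55.570 °C

T = 55.6 °C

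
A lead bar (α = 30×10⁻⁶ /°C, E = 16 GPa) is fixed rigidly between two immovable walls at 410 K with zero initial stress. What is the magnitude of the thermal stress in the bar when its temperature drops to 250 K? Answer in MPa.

σ = 76.8 MPa

Fully constrained: the free strain ε = αΔT is blocked, so σ = Eε = EαΔT.
|ΔT| = 160 K
σ = 16.0×10⁹ × 30×10⁻⁶ × 160 = 7.68×10⁷ Pa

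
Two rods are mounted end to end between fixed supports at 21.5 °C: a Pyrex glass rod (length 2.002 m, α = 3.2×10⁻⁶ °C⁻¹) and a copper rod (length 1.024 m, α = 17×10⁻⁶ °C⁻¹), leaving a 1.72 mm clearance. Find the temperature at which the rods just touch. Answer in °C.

α₁L₁ = 6.4064×10⁻⁶ m/K, α₂L₂ = 1.7408×10⁻⁵ m/K → total 2.38144×10⁻⁵ m/K
ΔT = g/(α₁L₁+α₂L₂) = 1.72×10⁻³ / 2.38144×10⁻⁵ = 72.225 K
T = 21.5 + 72.225 = 93.725 °C

T = 93.7 °C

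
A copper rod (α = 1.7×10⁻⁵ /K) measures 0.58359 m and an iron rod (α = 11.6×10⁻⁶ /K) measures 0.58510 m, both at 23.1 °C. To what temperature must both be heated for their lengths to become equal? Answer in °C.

T = 504.9 °C

Equal length when α₁L₁ΔT − α₂L₂ΔT = L₂ − L₁ = 1.51×10⁻³ m
α₁L₁ = 9.92103×10⁻⁶, α₂L₂ = 6.78716×10⁻⁶ → Δ(αL) = 3.13387×10⁻⁶ m/K
ΔT = 1.51×10⁻³ / 3.13387×10⁻⁶ = 481.832 K, so T = 23.1 + 481.832 = 504.932 °C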